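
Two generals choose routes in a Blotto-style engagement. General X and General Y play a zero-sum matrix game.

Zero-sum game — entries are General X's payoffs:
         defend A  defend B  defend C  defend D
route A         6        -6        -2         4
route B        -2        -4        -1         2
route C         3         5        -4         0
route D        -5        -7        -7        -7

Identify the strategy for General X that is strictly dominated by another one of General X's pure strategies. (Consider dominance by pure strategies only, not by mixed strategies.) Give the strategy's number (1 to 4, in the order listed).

4

Compare route D with route A: 6 > -5, -6 > -7, -2 > -7, 4 > -7.
So route A strictly dominates route D for General X; route D is strictly dominated.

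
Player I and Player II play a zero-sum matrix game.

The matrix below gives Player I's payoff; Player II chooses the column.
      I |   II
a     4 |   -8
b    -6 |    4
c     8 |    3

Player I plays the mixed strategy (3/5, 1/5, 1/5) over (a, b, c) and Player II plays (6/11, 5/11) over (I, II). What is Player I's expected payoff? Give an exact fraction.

-1/55

Against (6/11, 5/11), each row's expected payoff is a: -16/11; b: -16/11; c: 63/11.
Taking the (3/5, 1/5, 1/5)-weighted average: (3/5)·(-16/11) + (1/5)·(-16/11) + (1/5)·(63/11) = -1/55.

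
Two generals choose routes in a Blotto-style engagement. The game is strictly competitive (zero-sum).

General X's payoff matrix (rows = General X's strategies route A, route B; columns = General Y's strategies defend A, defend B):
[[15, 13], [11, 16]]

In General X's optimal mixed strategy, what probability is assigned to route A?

Row minima are 13 and 11, so General X's maximin is 13; column maxima are 15 and 16, so General Y's minimax is 15. These differ, so the equilibrium is in mixed strategies.
Let General X play route A with probability p. General Y is indifferent when 15p + 11(1−p) = 13p + 16(1−p), giving p = 5/7.

5/7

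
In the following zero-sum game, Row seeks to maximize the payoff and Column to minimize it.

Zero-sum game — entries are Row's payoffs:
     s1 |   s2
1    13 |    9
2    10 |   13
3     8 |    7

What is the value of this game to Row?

Row 3 is strictly dominated by row 2, so Row never plays it.
The remaining 2×2 game on (1, 2) × (s1, s2) has no saddle point. Let Row play 1 with probability p; indifference gives 13p + 10(1−p) = 9p + 13(1−p), so p = 3/7.
Similarly Column's optimal q on s1 is 4/7, and the value is 13·(4/7) + (9)·(3/7) = 79/7.

79/7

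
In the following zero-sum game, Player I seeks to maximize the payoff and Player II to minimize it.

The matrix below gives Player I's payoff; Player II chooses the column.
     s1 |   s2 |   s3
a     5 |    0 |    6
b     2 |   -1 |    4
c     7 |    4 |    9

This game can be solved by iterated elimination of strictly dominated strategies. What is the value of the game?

Row b is strictly dominated by row a (5>2, 0>-1, 6>4); eliminate b.
Column s3 is strictly dominated by s1 for Player II (5<6, 7<9); eliminate s3.
Row a is strictly dominated by row c (7>5, 4>0); eliminate a.
Column s1 is strictly dominated by s2 for Player II (4<7); eliminate s1.
Only (c, s2) remains, with payoff 4.

4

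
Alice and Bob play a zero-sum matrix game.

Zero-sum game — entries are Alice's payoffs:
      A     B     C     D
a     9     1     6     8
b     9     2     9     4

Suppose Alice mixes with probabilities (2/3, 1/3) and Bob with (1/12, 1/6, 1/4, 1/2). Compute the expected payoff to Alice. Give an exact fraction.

109/18

Against (1/12, 1/6, 1/4, 1/2), each row's expected payoff is a: 77/12; b: 16/3.
Taking the (2/3, 1/3)-weighted average: (2/3)·(77/12) + (1/3)·(16/3) = 109/18.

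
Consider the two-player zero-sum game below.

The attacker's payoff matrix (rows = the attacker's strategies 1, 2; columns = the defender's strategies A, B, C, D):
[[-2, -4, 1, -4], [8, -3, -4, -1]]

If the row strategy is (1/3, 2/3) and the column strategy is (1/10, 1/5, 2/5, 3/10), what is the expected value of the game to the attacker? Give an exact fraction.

Against (1/10, 1/5, 2/5, 3/10), each row's expected payoff is 1: -9/5; 2: -17/10.
Taking the (1/3, 2/3)-weighted average: (1/3)·(-9/5) + (2/3)·(-17/10) = -26/15.

-26/15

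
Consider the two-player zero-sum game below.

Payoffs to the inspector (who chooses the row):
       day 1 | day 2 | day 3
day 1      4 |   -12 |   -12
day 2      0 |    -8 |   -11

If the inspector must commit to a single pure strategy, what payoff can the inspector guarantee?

-11

The worst-case payoff for each row is day 1: -12, day 2: -11.
The best of these is -11.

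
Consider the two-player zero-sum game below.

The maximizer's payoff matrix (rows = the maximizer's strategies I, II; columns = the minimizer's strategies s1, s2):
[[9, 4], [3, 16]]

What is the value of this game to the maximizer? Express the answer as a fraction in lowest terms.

22/3

Row minima are 4 and 3, so the maximizer's maximin is 4; column maxima are 9 and 16, so the minimizer's minimax is 9. These differ, so the equilibrium is in mixed strategies.
Let the maximizer play I with probability p. The minimizer is indifferent when 9p + 3(1−p) = 4p + 16(1−p), giving p = 13/18.
Let the minimizer play s1 with probability q. The maximizer is indifferent when 9q + 4(1−q) = 3q + 16(1−q), giving q = 2/3.
The value is 9·(2/3) + (4)·(1/3) = 22/3.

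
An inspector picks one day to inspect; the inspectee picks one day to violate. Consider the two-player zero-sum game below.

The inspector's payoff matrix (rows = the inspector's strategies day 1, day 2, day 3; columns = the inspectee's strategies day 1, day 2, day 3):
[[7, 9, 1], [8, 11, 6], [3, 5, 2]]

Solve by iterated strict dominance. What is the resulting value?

Row day 1 is strictly dominated by row day 2 (8>7, 11>9, 6>1); eliminate day 1.
Row day 3 is strictly dominated by row day 2 (8>3, 11>5, 6>2); eliminate day 3.
Column day 2 is strictly dominated by day 1 for the inspectee (8<11); eliminate day 2.
Column day 1 is strictly dominated by day 3 for the inspectee (6<8); eliminate day 1.
Only (day 2, day 3) remains, with payoff 6.

6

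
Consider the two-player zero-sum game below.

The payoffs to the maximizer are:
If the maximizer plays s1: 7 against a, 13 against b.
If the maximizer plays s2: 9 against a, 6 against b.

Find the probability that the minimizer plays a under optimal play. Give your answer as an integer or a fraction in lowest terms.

7/9

Row minima are 7 and 6, so the maximizer's maximin is 7; column maxima are 9 and 13, so the minimizer's minimax is 9. These differ, so the equilibrium is in mixed strategies.
Let the minimizer play a with probability q. The maximizer is indifferent when 7q + 13(1−q) = 9q + 6(1−q), giving q = 7/9.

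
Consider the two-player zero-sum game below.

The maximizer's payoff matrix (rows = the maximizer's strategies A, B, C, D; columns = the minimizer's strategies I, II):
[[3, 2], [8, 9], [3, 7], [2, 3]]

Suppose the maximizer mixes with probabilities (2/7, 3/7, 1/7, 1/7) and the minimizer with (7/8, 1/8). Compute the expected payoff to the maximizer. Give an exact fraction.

143/28

Against (7/8, 1/8), each row's expected payoff is A: 23/8; B: 65/8; C: 7/2; D: 17/8.
Taking the (2/7, 3/7, 1/7, 1/7)-weighted average: (2/7)·(23/8) + (3/7)·(65/8) + (1/7)·(7/2) + (1/7)·(17/8) = 143/28.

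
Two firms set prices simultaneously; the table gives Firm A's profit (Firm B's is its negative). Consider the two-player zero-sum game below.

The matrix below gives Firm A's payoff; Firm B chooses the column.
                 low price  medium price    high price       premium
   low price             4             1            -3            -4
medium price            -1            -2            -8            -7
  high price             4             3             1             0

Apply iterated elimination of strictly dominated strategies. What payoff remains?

Row medium price is strictly dominated by row low price (4>-1, 1>-2, -3>-8, -4>-7); eliminate medium price.
Column medium price is strictly dominated by high price for Firm B (-3<1, 1<3); eliminate medium price.
Column low price is strictly dominated by high price for Firm B (-3<4, 1<4); eliminate low price.
Row low price is strictly dominated by row high price (1>-3, 0>-4); eliminate low price.
Column high price is strictly dominated by premium for Firm B (0<1); eliminate high price.
Only (high price, premium) remains, with payoff 0.

0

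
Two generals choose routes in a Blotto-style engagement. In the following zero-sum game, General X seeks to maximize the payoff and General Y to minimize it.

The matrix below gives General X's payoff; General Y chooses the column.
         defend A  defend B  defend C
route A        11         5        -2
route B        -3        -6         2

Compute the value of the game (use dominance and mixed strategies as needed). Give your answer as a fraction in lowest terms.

Column defend A is strictly dominated by defend B for General Y (it gives General X more in every row).
The remaining 2×2 game on (route A, route B) × (defend B, defend C) has no saddle point. Let General X play route A with probability p; indifference gives 5p − 6(1−p) = −2p + 2(1−p), so p = 8/15.
Similarly General Y's optimal q on defend B is 4/15, and the value is 5·(4/15) + (-2)·(11/15) = -2/15.

-2/15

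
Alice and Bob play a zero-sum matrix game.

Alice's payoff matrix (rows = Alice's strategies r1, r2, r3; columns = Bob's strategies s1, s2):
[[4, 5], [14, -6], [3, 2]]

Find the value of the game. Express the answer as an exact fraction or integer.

Row r3 is strictly dominated by row r1, so Alice never plays it.
The remaining 2×2 game on (r1, r2) × (s1, s2) has no saddle point. Let Alice play r1 with probability p; indifference gives 4p + 14(1−p) = 5p − 6(1−p), so p = 20/21.
Similarly Bob's optimal q on s1 is 11/21, and the value is 4·(11/21) + (5)·(10/21) = 94/21.

94/21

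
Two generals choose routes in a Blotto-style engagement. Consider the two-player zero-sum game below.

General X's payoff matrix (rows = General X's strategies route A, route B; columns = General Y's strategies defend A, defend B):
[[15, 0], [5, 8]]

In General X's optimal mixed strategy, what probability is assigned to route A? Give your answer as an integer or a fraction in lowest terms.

Row minima are 0 and 5, so General X's maximin is 5; column maxima are 15 and 8, so General Y's minimax is 8. These differ, so the equilibrium is in mixed strategies.
Let General X play route A with probability p. General Y is indifferent when 15p + 5(1−p) = 8(1−p), giving p = 1/6.

1/6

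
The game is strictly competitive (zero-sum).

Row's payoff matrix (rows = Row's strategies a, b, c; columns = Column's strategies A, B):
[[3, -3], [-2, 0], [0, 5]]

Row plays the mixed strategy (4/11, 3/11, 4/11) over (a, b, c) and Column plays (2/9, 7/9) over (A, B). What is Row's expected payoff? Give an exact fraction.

68/99

Against (2/9, 7/9), each row's expected payoff is a: -5/3; b: -4/9; c: 35/9.
Taking the (4/11, 3/11, 4/11)-weighted average: (4/11)·(-5/3) + (3/11)·(-4/9) + (4/11)·(35/9) = 68/99.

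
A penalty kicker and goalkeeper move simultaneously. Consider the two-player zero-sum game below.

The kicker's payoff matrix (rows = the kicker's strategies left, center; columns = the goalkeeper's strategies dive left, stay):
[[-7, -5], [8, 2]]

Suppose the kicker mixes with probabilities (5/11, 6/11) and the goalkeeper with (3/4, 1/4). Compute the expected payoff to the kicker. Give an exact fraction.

Against (3/4, 1/4), each row's expected payoff is left: -13/2; center: 13/2.
Taking the (5/11, 6/11)-weighted average: (5/11)·(-13/2) + (6/11)·(13/2) = 13/22.

13/22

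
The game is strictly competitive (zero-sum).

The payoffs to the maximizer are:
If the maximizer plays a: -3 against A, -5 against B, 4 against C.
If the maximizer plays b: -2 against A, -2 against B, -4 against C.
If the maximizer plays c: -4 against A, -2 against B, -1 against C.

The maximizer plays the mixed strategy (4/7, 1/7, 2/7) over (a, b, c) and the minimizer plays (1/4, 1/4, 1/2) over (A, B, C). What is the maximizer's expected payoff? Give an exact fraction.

Against (1/4, 1/4, 1/2), each row's expected payoff is a: 0; b: -3; c: -2.
Taking the (4/7, 1/7, 2/7)-weighted average: (4/7)·(0) + (1/7)·(-3) + (2/7)·(-2) = -1.

-1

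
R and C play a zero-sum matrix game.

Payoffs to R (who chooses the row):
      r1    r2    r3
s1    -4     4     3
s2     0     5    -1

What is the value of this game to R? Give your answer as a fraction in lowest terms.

-1/2

Column r2 is strictly dominated by r3 for C (it gives R more in every row).
The remaining 2×2 game on (s1, s2) × (r1, r3) has no saddle point. Let R play s1 with probability p; indifference gives −4p = 3p − (1−p), so p = 1/8.
Similarly C's optimal q on r1 is 1/2, and the value is -4·(1/2) + (3)·(1/2) = -1/2.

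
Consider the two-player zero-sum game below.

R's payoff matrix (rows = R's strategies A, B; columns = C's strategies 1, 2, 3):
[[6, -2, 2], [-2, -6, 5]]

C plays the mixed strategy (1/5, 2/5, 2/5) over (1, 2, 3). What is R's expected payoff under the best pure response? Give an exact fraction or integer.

A: (6)·(1/5) + (-2)·(2/5) + (2)·(2/5) = 6/5.
B: (-2)·(1/5) + (-6)·(2/5) + (5)·(2/5) = -4/5.
The best pure response is A with expected payoff 6/5.

6/5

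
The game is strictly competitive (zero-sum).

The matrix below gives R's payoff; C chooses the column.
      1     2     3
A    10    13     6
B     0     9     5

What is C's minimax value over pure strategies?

6

The worst case (largest entry) in each column is 1: 10, 2: 13, 3: 6.
The best (smallest) of these is 6.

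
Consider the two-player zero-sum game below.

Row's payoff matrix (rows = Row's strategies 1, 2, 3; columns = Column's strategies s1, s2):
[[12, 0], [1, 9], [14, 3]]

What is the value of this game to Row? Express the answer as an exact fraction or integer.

123/19

Row 1 is strictly dominated by row 3, so Row never plays it.
The remaining 2×2 game on (2, 3) × (s1, s2) has no saddle point. Let Row play 2 with probability p; indifference gives p + 14(1−p) = 9p + 3(1−p), so p = 11/19.
Similarly Column's optimal q on s1 is 6/19, and the value is 1·(6/19) + (9)·(13/19) = 123/19.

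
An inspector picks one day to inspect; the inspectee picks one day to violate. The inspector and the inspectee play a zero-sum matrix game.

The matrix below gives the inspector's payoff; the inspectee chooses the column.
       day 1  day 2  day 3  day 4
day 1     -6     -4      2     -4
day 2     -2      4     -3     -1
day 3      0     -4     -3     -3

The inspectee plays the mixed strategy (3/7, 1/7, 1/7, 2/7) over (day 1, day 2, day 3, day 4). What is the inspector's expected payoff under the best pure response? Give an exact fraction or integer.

day 1: (-6)·(3/7) + (-4)·(1/7) + (2)·(1/7) + (-4)·(2/7) = -4.
day 2: (-2)·(3/7) + (4)·(1/7) + (-3)·(1/7) + (-1)·(2/7) = -1.
day 3: (0)·(3/7) + (-4)·(1/7) + (-3)·(1/7) + (-3)·(2/7) = -13/7.
The best pure response is day 2 with expected payoff -1.

-1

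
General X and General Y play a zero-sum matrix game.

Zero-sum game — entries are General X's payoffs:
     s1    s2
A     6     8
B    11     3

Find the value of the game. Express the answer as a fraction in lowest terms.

7

Row minima are 6 and 3, so General X's maximin is 6; column maxima are 11 and 8, so General Y's minimax is 8. These differ, so the equilibrium is in mixed strategies.
Let General X play A with probability p. General Y is indifferent when 6p + 11(1−p) = 8p + 3(1−p), giving p = 4/5.
Let General Y play s1 with probability q. General X is indifferent when 6q + 8(1−q) = 11q + 3(1−q), giving q = 1/2.
The value is 6·(1/2) + (8)·(1/2) = 7.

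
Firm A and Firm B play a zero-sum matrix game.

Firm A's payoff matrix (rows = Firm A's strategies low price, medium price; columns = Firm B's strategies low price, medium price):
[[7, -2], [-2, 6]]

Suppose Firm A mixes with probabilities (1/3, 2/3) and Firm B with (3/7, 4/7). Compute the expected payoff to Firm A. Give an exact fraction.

Against (3/7, 4/7), each row's expected payoff is low price: 13/7; medium price: 18/7.
Taking the (1/3, 2/3)-weighted average: (1/3)·(13/7) + (2/3)·(18/7) = 7/3.

7/3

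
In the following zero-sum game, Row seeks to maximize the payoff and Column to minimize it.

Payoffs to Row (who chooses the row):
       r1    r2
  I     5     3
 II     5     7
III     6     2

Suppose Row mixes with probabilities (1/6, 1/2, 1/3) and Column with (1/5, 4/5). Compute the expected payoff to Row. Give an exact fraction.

Against (1/5, 4/5), each row's expected payoff is I: 17/5; II: 33/5; III: 14/5.
Taking the (1/6, 1/2, 1/3)-weighted average: (1/6)·(17/5) + (1/2)·(33/5) + (1/3)·(14/5) = 24/5.

24/5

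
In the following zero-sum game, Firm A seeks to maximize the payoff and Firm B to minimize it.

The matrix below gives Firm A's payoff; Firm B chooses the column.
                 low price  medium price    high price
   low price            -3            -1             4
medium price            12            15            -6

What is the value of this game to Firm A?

Column medium price is strictly dominated by low price for Firm B (it gives Firm A more in every row).
The remaining 2×2 game on (low price, medium price) × (low price, high price) has no saddle point. Let Firm A play low price with probability p; indifference gives −3p + 12(1−p) = 4p − 6(1−p), so p = 18/25.
Similarly Firm B's optimal q on low price is 2/5, and the value is -3·(2/5) + (4)·(3/5) = 6/5.

6/5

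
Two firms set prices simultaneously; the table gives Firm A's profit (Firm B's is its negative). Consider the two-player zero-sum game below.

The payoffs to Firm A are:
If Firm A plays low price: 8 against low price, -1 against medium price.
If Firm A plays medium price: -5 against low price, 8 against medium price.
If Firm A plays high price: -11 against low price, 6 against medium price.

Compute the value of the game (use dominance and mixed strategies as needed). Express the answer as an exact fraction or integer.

Row high price is strictly dominated by row medium price, so Firm A never plays it.
The remaining 2×2 game on (low price, medium price) × (low price, medium price) has no saddle point. Let Firm A play low price with probability p; indifference gives 8p − 5(1−p) = −p + 8(1−p), so p = 13/22.
Similarly Firm B's optimal q on low price is 9/22, and the value is 8·(9/22) + (-1)·(13/22) = 59/22.

59/22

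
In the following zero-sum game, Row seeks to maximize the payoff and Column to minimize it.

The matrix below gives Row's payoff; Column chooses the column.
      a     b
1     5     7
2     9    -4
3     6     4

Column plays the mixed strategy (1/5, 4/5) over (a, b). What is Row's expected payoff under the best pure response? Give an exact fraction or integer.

1: (5)·(1/5) + (7)·(4/5) = 33/5.
2: (9)·(1/5) + (-4)·(4/5) = -7/5.
3: (6)·(1/5) + (4)·(4/5) = 22/5.
The best pure response is 1 with expected payoff 33/5.

33/5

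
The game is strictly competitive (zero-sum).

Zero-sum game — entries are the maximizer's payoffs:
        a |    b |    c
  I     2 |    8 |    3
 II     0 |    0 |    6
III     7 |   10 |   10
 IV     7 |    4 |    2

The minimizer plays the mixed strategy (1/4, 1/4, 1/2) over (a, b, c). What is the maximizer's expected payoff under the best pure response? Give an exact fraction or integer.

37/4

I: (2)·(1/4) + (8)·(1/4) + (3)·(1/2) = 4.
II: (0)·(1/4) + (0)·(1/4) + (6)·(1/2) = 3.
III: (7)·(1/4) + (10)·(1/4) + (10)·(1/2) = 37/4.
IV: (7)·(1/4) + (4)·(1/4) + (2)·(1/2) = 15/4.
The best pure response is III with expected payoff 37/4.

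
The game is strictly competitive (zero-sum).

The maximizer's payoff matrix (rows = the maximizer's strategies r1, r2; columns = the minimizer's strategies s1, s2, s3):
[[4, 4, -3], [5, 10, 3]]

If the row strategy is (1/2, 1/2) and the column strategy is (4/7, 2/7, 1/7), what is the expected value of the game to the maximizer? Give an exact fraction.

32/7

Against (4/7, 2/7, 1/7), each row's expected payoff is r1: 3; r2: 43/7.
Taking the (1/2, 1/2)-weighted average: (1/2)·(3) + (1/2)·(43/7) = 32/7.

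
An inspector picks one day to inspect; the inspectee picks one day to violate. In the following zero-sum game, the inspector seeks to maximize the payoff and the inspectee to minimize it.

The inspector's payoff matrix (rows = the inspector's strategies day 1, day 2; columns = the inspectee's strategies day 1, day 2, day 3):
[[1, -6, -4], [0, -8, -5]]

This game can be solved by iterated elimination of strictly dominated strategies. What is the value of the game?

Row day 2 is strictly dominated by row day 1 (1>0, -6>-8, -4>-5); eliminate day 2.
Column day 1 is strictly dominated by day 2 for the inspectee (-6<1); eliminate day 1.
Column day 3 is strictly dominated by day 2 for the inspectee (-6<-4); eliminate day 3.
Only (day 1, day 2) remains, with payoff -6.

-6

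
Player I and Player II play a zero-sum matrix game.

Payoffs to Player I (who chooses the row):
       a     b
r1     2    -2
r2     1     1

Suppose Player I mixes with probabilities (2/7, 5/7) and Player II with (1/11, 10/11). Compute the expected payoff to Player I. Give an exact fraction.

19/77

Against (1/11, 10/11), each row's expected payoff is r1: -18/11; r2: 1.
Taking the (2/7, 5/7)-weighted average: (2/7)·(-18/11) + (5/7)·(1) = 19/77.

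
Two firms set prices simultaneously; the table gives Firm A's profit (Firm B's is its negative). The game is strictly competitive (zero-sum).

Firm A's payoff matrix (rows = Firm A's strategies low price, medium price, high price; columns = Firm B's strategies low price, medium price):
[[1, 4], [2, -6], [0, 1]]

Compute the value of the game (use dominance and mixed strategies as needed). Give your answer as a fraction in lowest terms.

14/11

Row high price is strictly dominated by row low price, so Firm A never plays it.
The remaining 2×2 game on (low price, medium price) × (low price, medium price) has no saddle point. Let Firm A play low price with probability p; indifference gives p + 2(1−p) = 4p − 6(1−p), so p = 8/11.
Similarly Firm B's optimal q on low price is 10/11, and the value is 1·(10/11) + (4)·(1/11) = 14/11.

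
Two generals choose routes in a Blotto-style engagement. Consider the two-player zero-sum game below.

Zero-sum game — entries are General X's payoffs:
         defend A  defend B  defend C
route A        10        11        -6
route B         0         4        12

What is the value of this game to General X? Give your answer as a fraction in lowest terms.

Column defend B is strictly dominated by defend A for General Y (it gives General X more in every row).
The remaining 2×2 game on (route A, route B) × (defend A, defend C) has no saddle point. Let General X play route A with probability p; indifference gives 10p = −6p + 12(1−p), so p = 3/7.
Similarly General Y's optimal q on defend A is 9/14, and the value is 10·(9/14) + (-6)·(5/14) = 30/7.

30/7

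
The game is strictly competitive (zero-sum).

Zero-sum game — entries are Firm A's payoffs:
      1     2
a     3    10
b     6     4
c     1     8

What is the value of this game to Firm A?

16/3

Row c is strictly dominated by row a, so Firm A never plays it.
The remaining 2×2 game on (a, b) × (1, 2) has no saddle point. Let Firm A play a with probability p; indifference gives 3p + 6(1−p) = 10p + 4(1−p), so p = 2/9.
Similarly Firm B's optimal q on 1 is 2/3, and the value is 3·(2/3) + (10)·(1/3) = 16/3.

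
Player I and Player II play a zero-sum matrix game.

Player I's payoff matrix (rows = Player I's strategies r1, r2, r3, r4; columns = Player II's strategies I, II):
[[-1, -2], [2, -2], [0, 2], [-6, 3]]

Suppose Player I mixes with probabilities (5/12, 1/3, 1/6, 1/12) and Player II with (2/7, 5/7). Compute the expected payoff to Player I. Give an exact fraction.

Against (2/7, 5/7), each row's expected payoff is r1: -12/7; r2: -6/7; r3: 10/7; r4: 3/7.
Taking the (5/12, 1/3, 1/6, 1/12)-weighted average: (5/12)·(-12/7) + (1/3)·(-6/7) + (1/6)·(10/7) + (1/12)·(3/7) = -61/84.

-61/84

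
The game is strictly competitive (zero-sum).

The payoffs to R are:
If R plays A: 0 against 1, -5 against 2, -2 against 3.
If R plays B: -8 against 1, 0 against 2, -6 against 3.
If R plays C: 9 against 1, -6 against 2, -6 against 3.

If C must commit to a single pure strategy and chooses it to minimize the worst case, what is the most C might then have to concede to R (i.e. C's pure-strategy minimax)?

The worst case (largest entry) in each column is 1: 9, 2: 0, 3: -2.
The best (smallest) of these is -2.

-2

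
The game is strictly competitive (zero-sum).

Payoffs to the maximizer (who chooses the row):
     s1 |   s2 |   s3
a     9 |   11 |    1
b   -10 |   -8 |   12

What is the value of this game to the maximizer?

Column s2 is strictly dominated by s1 for the minimizer (it gives the maximizer more in every row).
The remaining 2×2 game on (a, b) × (s1, s3) has no saddle point. Let the maximizer play a with probability p; indifference gives 9p − 10(1−p) = p + 12(1−p), so p = 11/15.
Similarly the minimizer's optimal q on s1 is 11/30, and the value is 9·(11/30) + (1)·(19/30) = 59/15.

59/15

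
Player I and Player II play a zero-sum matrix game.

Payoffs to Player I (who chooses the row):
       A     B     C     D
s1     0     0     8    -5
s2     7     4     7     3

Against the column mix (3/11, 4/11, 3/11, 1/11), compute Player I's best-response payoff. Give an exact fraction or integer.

61/11

s1: (0)·(3/11) + (0)·(4/11) + (8)·(3/11) + (-5)·(1/11) = 19/11.
s2: (7)·(3/11) + (4)·(4/11) + (7)·(3/11) + (3)·(1/11) = 61/11.
The best pure response is s2 with expected payoff 61/11.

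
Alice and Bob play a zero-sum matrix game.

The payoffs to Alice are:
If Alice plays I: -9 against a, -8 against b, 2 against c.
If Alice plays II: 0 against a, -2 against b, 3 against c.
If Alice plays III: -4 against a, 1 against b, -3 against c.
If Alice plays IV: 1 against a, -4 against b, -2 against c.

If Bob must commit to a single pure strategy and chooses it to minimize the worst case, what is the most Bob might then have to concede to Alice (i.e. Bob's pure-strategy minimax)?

The worst case (largest entry) in each column is a: 1, b: 1, c: 3.
The best (smallest) of these is 1.

1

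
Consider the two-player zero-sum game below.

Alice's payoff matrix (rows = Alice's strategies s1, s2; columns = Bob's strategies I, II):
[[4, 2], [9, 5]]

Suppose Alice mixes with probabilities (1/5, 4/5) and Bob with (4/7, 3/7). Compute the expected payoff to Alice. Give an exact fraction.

Against (4/7, 3/7), each row's expected payoff is s1: 22/7; s2: 51/7.
Taking the (1/5, 4/5)-weighted average: (1/5)·(22/7) + (4/5)·(51/7) = 226/35.

226/35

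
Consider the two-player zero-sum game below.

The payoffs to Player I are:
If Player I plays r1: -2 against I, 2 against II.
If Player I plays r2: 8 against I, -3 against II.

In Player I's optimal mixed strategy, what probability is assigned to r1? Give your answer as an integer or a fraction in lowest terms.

Row minima are -2 and -3, so Player I's maximin is -2; column maxima are 8 and 2, so Player II's minimax is 2. These differ, so the equilibrium is in mixed strategies.
Let Player I play r1 with probability p. Player II is indifferent when −2p + 8(1−p) = 2p − 3(1−p), giving p = 11/15.

11/15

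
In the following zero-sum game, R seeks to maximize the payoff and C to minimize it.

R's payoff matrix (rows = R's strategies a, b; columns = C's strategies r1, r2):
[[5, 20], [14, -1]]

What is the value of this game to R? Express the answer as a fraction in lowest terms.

19/2

Row minima are 5 and -1, so R's maximin is 5; column maxima are 14 and 20, so C's minimax is 14. These differ, so the equilibrium is in mixed strategies.
Let R play a with probability p. C is indifferent when 5p + 14(1−p) = 20p − (1−p), giving p = 1/2.
Let C play r1 with probability q. R is indifferent when 5q + 20(1−q) = 14q − (1−q), giving q = 7/10.
The value is 5·(7/10) + (20)·(3/10) = 19/2.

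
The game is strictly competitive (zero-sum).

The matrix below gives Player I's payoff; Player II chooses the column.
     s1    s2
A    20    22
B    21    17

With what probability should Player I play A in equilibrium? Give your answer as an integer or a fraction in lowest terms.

Row minima are 20 and 17, so Player I's maximin is 20; column maxima are 21 and 22, so Player II's minimax is 21. These differ, so the equilibrium is in mixed strategies.
Let Player I play A with probability p. Player II is indifferent when 20p + 21(1−p) = 22p + 17(1−p), giving p = 2/3.

2/3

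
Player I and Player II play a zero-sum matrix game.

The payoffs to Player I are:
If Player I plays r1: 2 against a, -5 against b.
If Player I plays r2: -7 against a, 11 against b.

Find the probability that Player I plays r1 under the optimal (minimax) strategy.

Row minima are -5 and -7, so Player I's maximin is -5; column maxima are 2 and 11, so Player II's minimax is 2. These differ, so the equilibrium is in mixed strategies.
Let Player I play r1 with probability p. Player II is indifferent when 2p − 7(1−p) = −5p + 11(1−p), giving p = 18/25.

18/25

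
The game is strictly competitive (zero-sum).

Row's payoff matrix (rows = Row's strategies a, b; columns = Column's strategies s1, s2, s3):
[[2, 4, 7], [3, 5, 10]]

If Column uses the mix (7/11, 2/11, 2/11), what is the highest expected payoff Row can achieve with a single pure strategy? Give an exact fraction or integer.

a: (2)·(7/11) + (4)·(2/11) + (7)·(2/11) = 36/11.
b: (3)·(7/11) + (5)·(2/11) + (10)·(2/11) = 51/11.
The best pure response is b with expected payoff 51/11.

51/11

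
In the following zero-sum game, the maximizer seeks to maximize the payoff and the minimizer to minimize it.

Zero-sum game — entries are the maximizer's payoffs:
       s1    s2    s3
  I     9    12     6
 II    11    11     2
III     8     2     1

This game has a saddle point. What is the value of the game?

Row minima: 6, 2, 1 → the maximizer's maximin is 6.
Column maxima: 11, 12, 6 → the minimizer's minimax is 6.
They coincide at (I, s3), so the value is 6.

6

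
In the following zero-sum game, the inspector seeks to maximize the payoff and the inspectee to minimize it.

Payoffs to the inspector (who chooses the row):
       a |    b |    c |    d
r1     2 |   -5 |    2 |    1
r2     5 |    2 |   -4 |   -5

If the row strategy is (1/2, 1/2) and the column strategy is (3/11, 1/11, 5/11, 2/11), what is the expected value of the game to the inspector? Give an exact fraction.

Against (3/11, 1/11, 5/11, 2/11), each row's expected payoff is r1: 13/11; r2: -13/11.
Taking the (1/2, 1/2)-weighted average: (1/2)·(13/11) + (1/2)·(-13/11) = 0.

0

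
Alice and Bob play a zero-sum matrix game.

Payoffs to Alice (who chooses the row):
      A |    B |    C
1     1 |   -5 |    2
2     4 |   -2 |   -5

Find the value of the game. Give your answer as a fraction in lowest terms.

Column A is strictly dominated by B for Bob (it gives Alice more in every row).
The remaining 2×2 game on (1, 2) × (B, C) has no saddle point. Let Alice play 1 with probability p; indifference gives −5p − 2(1−p) = 2p − 5(1−p), so p = 3/10.
Similarly Bob's optimal q on B is 7/10, and the value is -5·(7/10) + (2)·(3/10) = -29/10.

-29/10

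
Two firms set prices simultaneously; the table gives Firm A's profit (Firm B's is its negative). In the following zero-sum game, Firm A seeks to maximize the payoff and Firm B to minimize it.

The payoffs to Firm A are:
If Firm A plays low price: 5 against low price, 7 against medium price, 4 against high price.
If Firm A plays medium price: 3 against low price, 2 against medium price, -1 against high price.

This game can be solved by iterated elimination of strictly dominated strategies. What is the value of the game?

Row medium price is strictly dominated by row low price (5>3, 7>2, 4>-1); eliminate medium price.
Column medium price is strictly dominated by low price for Firm B (5<7); eliminate medium price.
Column low price is strictly dominated by high price for Firm B (4<5); eliminate low price.
Only (low price, high price) remains, with payoff 4.

4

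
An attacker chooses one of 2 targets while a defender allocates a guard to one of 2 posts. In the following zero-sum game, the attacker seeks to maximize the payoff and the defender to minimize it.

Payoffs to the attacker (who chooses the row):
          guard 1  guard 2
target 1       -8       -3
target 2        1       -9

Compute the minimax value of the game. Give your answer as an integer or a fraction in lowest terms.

Row minima are -8 and -9, so the attacker's maximin is -8; column maxima are 1 and -3, so the defender's minimax is -3. These differ, so the equilibrium is in mixed strategies.
Let the attacker play target 1 with probability p. The defender is indifferent when −8p + (1−p) = −3p − 9(1−p), giving p = 2/3.
Let the defender play guard 1 with probability q. The attacker is indifferent when −8q − 3(1−q) = q − 9(1−q), giving q = 2/5.
The value is -8·(2/5) + (-3)·(3/5) = -5.

-5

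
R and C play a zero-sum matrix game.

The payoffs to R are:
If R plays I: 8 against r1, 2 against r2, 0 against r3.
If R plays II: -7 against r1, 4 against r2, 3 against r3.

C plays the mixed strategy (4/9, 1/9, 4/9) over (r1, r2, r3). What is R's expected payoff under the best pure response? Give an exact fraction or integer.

I: (8)·(4/9) + (2)·(1/9) + (0)·(4/9) = 34/9.
II: (-7)·(4/9) + (4)·(1/9) + (3)·(4/9) = -4/3.
The best pure response is I with expected payoff 34/9.

34/9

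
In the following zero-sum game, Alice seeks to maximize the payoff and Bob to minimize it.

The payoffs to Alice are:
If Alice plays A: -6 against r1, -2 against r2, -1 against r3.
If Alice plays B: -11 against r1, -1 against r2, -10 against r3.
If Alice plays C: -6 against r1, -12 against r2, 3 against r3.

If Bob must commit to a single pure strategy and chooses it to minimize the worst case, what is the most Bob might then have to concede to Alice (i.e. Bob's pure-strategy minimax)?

The worst case (largest entry) in each column is r1: -6, r2: -1, r3: 3.
The best (smallest) of these is -6.

-6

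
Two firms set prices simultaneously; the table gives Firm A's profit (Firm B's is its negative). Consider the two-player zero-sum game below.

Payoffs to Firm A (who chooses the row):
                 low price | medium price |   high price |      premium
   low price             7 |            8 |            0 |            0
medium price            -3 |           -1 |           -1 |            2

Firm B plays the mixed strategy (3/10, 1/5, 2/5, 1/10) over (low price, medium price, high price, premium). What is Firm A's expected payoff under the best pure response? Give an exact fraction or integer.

37/10

low price: (7)·(3/10) + (8)·(1/5) + (0)·(2/5) + (0)·(1/10) = 37/10.
medium price: (-3)·(3/10) + (-1)·(1/5) + (-1)·(2/5) + (2)·(1/10) = -13/10.
The best pure response is low price with expected payoff 37/10.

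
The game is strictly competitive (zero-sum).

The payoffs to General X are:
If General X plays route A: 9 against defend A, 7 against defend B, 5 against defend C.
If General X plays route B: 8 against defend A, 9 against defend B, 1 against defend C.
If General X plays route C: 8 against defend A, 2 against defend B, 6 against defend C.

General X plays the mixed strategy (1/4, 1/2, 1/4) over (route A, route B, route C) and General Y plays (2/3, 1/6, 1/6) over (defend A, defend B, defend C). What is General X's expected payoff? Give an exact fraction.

Against (2/3, 1/6, 1/6), each row's expected payoff is route A: 8; route B: 7; route C: 20/3.
Taking the (1/4, 1/2, 1/4)-weighted average: (1/4)·(8) + (1/2)·(7) + (1/4)·(20/3) = 43/6.

43/6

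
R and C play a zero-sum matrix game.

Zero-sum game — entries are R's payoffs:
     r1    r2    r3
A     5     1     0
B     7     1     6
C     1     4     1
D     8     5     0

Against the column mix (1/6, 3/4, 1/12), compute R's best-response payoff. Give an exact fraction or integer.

A: (5)·(1/6) + (1)·(3/4) + (0)·(1/12) = 19/12.
B: (7)·(1/6) + (1)·(3/4) + (6)·(1/12) = 29/12.
C: (1)·(1/6) + (4)·(3/4) + (1)·(1/12) = 13/4.
D: (8)·(1/6) + (5)·(3/4) + (0)·(1/12) = 61/12.
The best pure response is D with expected payoff 61/12.

61/12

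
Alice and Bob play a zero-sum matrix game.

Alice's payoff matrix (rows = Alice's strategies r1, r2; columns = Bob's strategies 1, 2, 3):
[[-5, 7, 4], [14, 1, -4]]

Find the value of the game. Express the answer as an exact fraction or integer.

Column 2 is strictly dominated by 3 for Bob (it gives Alice more in every row).
The remaining 2×2 game on (r1, r2) × (1, 3) has no saddle point. Let Alice play r1 with probability p; indifference gives −5p + 14(1−p) = 4p − 4(1−p), so p = 2/3.
Similarly Bob's optimal q on 1 is 8/27, and the value is -5·(8/27) + (4)·(19/27) = 4/3.

4/3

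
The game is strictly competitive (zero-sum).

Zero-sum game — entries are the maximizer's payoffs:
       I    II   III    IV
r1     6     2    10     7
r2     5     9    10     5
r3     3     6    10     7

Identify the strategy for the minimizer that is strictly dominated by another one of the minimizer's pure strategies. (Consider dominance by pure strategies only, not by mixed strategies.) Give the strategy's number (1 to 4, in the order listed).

The minimizer prefers columns that give the maximizer less. Compare III with I: 6 < 10, 5 < 10, 3 < 10.
So I strictly dominates III for the minimizer; III is strictly dominated.

3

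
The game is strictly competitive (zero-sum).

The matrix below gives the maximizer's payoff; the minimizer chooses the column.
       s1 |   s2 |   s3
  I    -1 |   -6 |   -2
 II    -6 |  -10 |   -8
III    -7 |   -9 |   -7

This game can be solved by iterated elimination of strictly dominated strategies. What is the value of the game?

-6

Column s1 is strictly dominated by s2 for the minimizer (-6<-1, -10<-6, -9<-7); eliminate s1.
Row III is strictly dominated by row I (-6>-9, -2>-7); eliminate III.
Row II is strictly dominated by row I (-6>-10, -2>-8); eliminate II.
Column s3 is strictly dominated by s2 for the minimizer (-6<-2); eliminate s3.
Only (I, s2) remains, with payoff -6.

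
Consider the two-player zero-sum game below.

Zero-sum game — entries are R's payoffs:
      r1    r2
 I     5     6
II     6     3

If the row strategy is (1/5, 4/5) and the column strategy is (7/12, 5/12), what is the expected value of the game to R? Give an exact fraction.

293/60

Against (7/12, 5/12), each row's expected payoff is I: 65/12; II: 19/4.
Taking the (1/5, 4/5)-weighted average: (1/5)·(65/12) + (4/5)·(19/4) = 293/60.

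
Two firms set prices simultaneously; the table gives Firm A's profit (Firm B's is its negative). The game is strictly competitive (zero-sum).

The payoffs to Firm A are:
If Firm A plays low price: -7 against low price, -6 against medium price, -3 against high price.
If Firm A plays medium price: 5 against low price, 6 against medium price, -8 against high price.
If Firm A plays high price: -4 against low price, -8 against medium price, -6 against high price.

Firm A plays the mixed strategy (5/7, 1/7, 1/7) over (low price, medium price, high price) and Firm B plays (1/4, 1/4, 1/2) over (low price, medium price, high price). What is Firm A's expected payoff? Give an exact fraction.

-31/7

Against (1/4, 1/4, 1/2), each row's expected payoff is low price: -19/4; medium price: -5/4; high price: -6.
Taking the (5/7, 1/7, 1/7)-weighted average: (5/7)·(-19/4) + (1/7)·(-5/4) + (1/7)·(-6) = -31/7.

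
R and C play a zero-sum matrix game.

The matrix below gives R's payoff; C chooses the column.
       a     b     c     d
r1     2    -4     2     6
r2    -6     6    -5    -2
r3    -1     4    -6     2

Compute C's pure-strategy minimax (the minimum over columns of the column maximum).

The worst case (largest entry) in each column is a: 2, b: 6, c: 2, d: 6.
The best (smallest) of these is 2.

2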